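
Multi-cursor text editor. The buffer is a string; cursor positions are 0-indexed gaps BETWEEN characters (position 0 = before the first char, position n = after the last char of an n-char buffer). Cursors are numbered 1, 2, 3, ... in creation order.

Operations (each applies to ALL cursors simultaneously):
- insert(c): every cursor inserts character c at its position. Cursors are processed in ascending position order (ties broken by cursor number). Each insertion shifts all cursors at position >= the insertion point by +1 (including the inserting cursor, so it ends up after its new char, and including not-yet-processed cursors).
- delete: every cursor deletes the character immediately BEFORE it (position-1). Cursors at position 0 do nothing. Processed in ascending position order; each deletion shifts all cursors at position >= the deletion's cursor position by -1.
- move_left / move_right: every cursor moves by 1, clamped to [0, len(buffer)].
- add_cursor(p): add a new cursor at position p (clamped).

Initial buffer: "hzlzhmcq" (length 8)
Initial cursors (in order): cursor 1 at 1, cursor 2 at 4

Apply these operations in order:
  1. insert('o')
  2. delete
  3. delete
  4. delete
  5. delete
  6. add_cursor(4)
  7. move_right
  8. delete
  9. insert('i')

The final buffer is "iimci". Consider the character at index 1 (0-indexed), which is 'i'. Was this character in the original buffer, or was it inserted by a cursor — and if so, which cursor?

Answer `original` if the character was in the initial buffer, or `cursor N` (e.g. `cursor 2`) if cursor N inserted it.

Answer: cursor 2

Derivation:
After op 1 (insert('o')): buffer="hozlzohmcq" (len 10), cursors c1@2 c2@6, authorship .1...2....
After op 2 (delete): buffer="hzlzhmcq" (len 8), cursors c1@1 c2@4, authorship ........
After op 3 (delete): buffer="zlhmcq" (len 6), cursors c1@0 c2@2, authorship ......
After op 4 (delete): buffer="zhmcq" (len 5), cursors c1@0 c2@1, authorship .....
After op 5 (delete): buffer="hmcq" (len 4), cursors c1@0 c2@0, authorship ....
After op 6 (add_cursor(4)): buffer="hmcq" (len 4), cursors c1@0 c2@0 c3@4, authorship ....
After op 7 (move_right): buffer="hmcq" (len 4), cursors c1@1 c2@1 c3@4, authorship ....
After op 8 (delete): buffer="mc" (len 2), cursors c1@0 c2@0 c3@2, authorship ..
After op 9 (insert('i')): buffer="iimci" (len 5), cursors c1@2 c2@2 c3@5, authorship 12..3
Authorship (.=original, N=cursor N): 1 2 . . 3
Index 1: author = 2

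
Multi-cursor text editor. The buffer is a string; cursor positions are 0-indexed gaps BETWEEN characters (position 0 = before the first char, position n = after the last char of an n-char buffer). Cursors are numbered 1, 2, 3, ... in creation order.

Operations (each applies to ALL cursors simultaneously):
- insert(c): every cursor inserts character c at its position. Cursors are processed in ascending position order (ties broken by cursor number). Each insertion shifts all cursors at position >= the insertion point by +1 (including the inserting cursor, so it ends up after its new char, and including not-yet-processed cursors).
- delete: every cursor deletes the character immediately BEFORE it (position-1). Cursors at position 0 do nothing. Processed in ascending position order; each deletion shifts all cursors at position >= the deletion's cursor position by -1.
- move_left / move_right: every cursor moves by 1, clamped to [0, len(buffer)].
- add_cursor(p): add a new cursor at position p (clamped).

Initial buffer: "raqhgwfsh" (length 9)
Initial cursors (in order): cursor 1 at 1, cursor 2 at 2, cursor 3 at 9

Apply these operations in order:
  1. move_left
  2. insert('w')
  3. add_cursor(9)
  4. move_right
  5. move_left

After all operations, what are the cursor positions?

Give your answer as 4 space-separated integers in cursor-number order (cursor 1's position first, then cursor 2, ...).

After op 1 (move_left): buffer="raqhgwfsh" (len 9), cursors c1@0 c2@1 c3@8, authorship .........
After op 2 (insert('w')): buffer="wrwaqhgwfswh" (len 12), cursors c1@1 c2@3 c3@11, authorship 1.2.......3.
After op 3 (add_cursor(9)): buffer="wrwaqhgwfswh" (len 12), cursors c1@1 c2@3 c4@9 c3@11, authorship 1.2.......3.
After op 4 (move_right): buffer="wrwaqhgwfswh" (len 12), cursors c1@2 c2@4 c4@10 c3@12, authorship 1.2.......3.
After op 5 (move_left): buffer="wrwaqhgwfswh" (len 12), cursors c1@1 c2@3 c4@9 c3@11, authorship 1.2.......3.

Answer: 1 3 11 9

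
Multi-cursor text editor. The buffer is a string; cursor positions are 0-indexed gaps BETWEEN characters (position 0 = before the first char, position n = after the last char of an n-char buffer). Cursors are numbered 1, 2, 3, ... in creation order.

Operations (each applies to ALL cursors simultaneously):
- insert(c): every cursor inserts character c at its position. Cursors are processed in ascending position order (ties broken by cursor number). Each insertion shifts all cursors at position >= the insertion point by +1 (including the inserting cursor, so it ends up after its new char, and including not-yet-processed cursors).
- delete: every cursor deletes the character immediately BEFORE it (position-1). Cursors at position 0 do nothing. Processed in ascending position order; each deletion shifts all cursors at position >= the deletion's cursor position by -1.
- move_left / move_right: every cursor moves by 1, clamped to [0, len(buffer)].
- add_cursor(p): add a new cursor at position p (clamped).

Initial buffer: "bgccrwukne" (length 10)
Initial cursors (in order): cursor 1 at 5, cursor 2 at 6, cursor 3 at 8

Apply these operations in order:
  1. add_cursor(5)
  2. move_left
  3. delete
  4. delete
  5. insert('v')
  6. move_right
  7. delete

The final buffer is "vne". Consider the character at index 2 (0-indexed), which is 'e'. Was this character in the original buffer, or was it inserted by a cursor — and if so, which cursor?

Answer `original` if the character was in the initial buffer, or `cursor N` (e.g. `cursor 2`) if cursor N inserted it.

After op 1 (add_cursor(5)): buffer="bgccrwukne" (len 10), cursors c1@5 c4@5 c2@6 c3@8, authorship ..........
After op 2 (move_left): buffer="bgccrwukne" (len 10), cursors c1@4 c4@4 c2@5 c3@7, authorship ..........
After op 3 (delete): buffer="bgwkne" (len 6), cursors c1@2 c2@2 c4@2 c3@3, authorship ......
After op 4 (delete): buffer="kne" (len 3), cursors c1@0 c2@0 c3@0 c4@0, authorship ...
After op 5 (insert('v')): buffer="vvvvkne" (len 7), cursors c1@4 c2@4 c3@4 c4@4, authorship 1234...
After op 6 (move_right): buffer="vvvvkne" (len 7), cursors c1@5 c2@5 c3@5 c4@5, authorship 1234...
After op 7 (delete): buffer="vne" (len 3), cursors c1@1 c2@1 c3@1 c4@1, authorship 1..
Authorship (.=original, N=cursor N): 1 . .
Index 2: author = original

Answer: original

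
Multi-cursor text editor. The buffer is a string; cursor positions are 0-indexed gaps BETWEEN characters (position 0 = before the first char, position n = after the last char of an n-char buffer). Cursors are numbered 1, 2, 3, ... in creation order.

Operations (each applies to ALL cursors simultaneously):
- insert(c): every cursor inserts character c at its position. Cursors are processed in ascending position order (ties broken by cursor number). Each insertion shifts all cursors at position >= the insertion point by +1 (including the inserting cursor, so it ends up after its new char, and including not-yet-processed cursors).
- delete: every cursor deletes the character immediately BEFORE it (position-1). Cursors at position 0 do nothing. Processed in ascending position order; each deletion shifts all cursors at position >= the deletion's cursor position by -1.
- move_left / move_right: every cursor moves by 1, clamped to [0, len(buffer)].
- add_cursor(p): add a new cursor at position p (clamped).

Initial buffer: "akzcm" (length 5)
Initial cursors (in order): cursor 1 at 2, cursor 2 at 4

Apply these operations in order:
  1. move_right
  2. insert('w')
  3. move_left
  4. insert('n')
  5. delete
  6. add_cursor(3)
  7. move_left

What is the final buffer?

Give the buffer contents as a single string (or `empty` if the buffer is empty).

After op 1 (move_right): buffer="akzcm" (len 5), cursors c1@3 c2@5, authorship .....
After op 2 (insert('w')): buffer="akzwcmw" (len 7), cursors c1@4 c2@7, authorship ...1..2
After op 3 (move_left): buffer="akzwcmw" (len 7), cursors c1@3 c2@6, authorship ...1..2
After op 4 (insert('n')): buffer="akznwcmnw" (len 9), cursors c1@4 c2@8, authorship ...11..22
After op 5 (delete): buffer="akzwcmw" (len 7), cursors c1@3 c2@6, authorship ...1..2
After op 6 (add_cursor(3)): buffer="akzwcmw" (len 7), cursors c1@3 c3@3 c2@6, authorship ...1..2
After op 7 (move_left): buffer="akzwcmw" (len 7), cursors c1@2 c3@2 c2@5, authorship ...1..2

Answer: akzwcmw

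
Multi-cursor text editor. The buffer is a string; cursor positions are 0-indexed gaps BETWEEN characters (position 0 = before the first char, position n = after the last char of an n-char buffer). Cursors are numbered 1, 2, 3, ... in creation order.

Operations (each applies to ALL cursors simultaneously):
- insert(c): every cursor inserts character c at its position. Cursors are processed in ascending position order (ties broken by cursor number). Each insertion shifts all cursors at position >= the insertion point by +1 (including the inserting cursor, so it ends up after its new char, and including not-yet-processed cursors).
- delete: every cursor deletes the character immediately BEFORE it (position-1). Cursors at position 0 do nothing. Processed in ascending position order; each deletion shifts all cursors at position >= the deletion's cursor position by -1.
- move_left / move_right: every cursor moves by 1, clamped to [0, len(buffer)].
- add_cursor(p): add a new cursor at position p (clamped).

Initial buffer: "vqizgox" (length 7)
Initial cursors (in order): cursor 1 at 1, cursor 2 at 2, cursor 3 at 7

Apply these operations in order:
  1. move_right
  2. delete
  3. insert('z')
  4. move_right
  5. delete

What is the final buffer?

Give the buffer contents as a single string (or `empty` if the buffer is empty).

Answer: vzgo

Derivation:
After op 1 (move_right): buffer="vqizgox" (len 7), cursors c1@2 c2@3 c3@7, authorship .......
After op 2 (delete): buffer="vzgo" (len 4), cursors c1@1 c2@1 c3@4, authorship ....
After op 3 (insert('z')): buffer="vzzzgoz" (len 7), cursors c1@3 c2@3 c3@7, authorship .12...3
After op 4 (move_right): buffer="vzzzgoz" (len 7), cursors c1@4 c2@4 c3@7, authorship .12...3
After op 5 (delete): buffer="vzgo" (len 4), cursors c1@2 c2@2 c3@4, authorship .1..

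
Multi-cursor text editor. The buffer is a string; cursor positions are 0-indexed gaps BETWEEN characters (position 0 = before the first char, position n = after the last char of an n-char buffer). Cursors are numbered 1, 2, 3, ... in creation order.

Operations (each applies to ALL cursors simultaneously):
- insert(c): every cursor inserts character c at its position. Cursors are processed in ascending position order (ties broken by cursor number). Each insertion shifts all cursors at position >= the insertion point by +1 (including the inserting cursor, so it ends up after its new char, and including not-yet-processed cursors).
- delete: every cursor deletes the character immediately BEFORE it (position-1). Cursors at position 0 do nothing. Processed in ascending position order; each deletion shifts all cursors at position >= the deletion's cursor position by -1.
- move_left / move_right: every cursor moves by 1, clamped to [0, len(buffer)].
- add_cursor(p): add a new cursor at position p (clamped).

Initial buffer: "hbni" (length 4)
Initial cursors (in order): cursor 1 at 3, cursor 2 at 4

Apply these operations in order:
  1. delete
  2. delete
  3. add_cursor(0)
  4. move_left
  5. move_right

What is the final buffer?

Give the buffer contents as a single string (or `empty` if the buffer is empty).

After op 1 (delete): buffer="hb" (len 2), cursors c1@2 c2@2, authorship ..
After op 2 (delete): buffer="" (len 0), cursors c1@0 c2@0, authorship 
After op 3 (add_cursor(0)): buffer="" (len 0), cursors c1@0 c2@0 c3@0, authorship 
After op 4 (move_left): buffer="" (len 0), cursors c1@0 c2@0 c3@0, authorship 
After op 5 (move_right): buffer="" (len 0), cursors c1@0 c2@0 c3@0, authorship 

Answer: empty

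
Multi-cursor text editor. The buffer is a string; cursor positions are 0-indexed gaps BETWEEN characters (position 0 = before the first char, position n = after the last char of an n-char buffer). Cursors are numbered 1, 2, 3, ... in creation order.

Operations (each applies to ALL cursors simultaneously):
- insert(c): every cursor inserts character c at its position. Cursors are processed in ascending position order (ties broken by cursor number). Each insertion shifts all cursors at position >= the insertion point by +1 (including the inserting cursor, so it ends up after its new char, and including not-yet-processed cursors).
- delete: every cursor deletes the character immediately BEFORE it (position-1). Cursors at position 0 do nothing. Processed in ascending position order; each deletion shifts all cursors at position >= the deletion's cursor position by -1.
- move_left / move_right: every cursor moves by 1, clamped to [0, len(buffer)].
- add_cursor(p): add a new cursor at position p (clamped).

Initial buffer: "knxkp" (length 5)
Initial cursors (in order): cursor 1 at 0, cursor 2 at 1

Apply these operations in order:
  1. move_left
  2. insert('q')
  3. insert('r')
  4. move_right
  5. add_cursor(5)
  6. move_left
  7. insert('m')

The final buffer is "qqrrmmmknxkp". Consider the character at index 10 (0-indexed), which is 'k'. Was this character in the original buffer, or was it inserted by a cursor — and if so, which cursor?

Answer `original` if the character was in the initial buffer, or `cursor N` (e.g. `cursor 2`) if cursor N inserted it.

After op 1 (move_left): buffer="knxkp" (len 5), cursors c1@0 c2@0, authorship .....
After op 2 (insert('q')): buffer="qqknxkp" (len 7), cursors c1@2 c2@2, authorship 12.....
After op 3 (insert('r')): buffer="qqrrknxkp" (len 9), cursors c1@4 c2@4, authorship 1212.....
After op 4 (move_right): buffer="qqrrknxkp" (len 9), cursors c1@5 c2@5, authorship 1212.....
After op 5 (add_cursor(5)): buffer="qqrrknxkp" (len 9), cursors c1@5 c2@5 c3@5, authorship 1212.....
After op 6 (move_left): buffer="qqrrknxkp" (len 9), cursors c1@4 c2@4 c3@4, authorship 1212.....
After op 7 (insert('m')): buffer="qqrrmmmknxkp" (len 12), cursors c1@7 c2@7 c3@7, authorship 1212123.....
Authorship (.=original, N=cursor N): 1 2 1 2 1 2 3 . . . . .
Index 10: author = original

Answer: original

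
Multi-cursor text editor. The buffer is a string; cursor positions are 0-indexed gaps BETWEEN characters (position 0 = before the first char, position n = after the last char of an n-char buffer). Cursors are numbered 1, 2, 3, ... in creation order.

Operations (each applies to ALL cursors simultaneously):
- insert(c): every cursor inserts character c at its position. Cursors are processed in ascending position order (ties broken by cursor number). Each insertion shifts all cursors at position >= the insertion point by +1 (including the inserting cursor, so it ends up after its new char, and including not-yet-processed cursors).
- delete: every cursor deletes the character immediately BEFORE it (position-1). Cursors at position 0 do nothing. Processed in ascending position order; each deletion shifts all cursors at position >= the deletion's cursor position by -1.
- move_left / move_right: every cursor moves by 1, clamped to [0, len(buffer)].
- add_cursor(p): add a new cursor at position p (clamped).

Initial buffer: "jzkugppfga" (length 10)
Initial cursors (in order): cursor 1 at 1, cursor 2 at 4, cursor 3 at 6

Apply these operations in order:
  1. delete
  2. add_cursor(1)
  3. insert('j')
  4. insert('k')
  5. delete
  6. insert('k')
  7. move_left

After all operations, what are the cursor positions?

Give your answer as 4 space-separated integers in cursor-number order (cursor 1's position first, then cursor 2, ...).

Answer: 1 7 10 4

Derivation:
After op 1 (delete): buffer="zkgpfga" (len 7), cursors c1@0 c2@2 c3@3, authorship .......
After op 2 (add_cursor(1)): buffer="zkgpfga" (len 7), cursors c1@0 c4@1 c2@2 c3@3, authorship .......
After op 3 (insert('j')): buffer="jzjkjgjpfga" (len 11), cursors c1@1 c4@3 c2@5 c3@7, authorship 1.4.2.3....
After op 4 (insert('k')): buffer="jkzjkkjkgjkpfga" (len 15), cursors c1@2 c4@5 c2@8 c3@11, authorship 11.44.22.33....
After op 5 (delete): buffer="jzjkjgjpfga" (len 11), cursors c1@1 c4@3 c2@5 c3@7, authorship 1.4.2.3....
After op 6 (insert('k')): buffer="jkzjkkjkgjkpfga" (len 15), cursors c1@2 c4@5 c2@8 c3@11, authorship 11.44.22.33....
After op 7 (move_left): buffer="jkzjkkjkgjkpfga" (len 15), cursors c1@1 c4@4 c2@7 c3@10, authorship 11.44.22.33....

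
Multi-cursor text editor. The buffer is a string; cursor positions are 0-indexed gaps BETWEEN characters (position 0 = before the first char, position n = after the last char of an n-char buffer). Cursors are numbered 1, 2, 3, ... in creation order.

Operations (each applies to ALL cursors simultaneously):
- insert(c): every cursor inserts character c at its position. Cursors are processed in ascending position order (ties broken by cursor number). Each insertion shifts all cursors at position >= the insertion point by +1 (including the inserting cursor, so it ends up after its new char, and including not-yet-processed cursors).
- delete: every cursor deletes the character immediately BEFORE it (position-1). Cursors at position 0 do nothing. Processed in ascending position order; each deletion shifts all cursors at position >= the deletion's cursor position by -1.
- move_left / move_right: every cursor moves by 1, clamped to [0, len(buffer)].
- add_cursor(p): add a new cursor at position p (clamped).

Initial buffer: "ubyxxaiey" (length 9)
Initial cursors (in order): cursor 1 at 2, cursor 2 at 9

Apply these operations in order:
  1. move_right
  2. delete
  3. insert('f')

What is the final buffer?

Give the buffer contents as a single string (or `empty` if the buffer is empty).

Answer: ubfxxaief

Derivation:
After op 1 (move_right): buffer="ubyxxaiey" (len 9), cursors c1@3 c2@9, authorship .........
After op 2 (delete): buffer="ubxxaie" (len 7), cursors c1@2 c2@7, authorship .......
After op 3 (insert('f')): buffer="ubfxxaief" (len 9), cursors c1@3 c2@9, authorship ..1.....2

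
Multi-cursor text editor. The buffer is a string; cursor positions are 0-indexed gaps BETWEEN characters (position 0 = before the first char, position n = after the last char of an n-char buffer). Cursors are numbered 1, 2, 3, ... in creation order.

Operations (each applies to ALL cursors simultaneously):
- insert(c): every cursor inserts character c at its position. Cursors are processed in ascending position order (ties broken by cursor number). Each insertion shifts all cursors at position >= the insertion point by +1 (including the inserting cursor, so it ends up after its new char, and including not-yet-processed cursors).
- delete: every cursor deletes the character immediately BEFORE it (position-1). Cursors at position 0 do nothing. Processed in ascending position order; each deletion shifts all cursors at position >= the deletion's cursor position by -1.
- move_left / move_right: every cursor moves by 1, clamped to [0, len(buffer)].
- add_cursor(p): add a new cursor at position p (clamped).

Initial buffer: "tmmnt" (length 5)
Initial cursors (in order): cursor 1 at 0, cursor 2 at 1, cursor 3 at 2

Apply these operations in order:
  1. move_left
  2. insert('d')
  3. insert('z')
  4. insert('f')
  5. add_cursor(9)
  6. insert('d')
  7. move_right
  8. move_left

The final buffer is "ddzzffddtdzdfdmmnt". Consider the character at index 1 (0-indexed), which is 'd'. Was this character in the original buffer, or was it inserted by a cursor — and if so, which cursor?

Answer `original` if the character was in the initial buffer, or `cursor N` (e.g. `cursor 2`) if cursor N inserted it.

Answer: cursor 2

Derivation:
After op 1 (move_left): buffer="tmmnt" (len 5), cursors c1@0 c2@0 c3@1, authorship .....
After op 2 (insert('d')): buffer="ddtdmmnt" (len 8), cursors c1@2 c2@2 c3@4, authorship 12.3....
After op 3 (insert('z')): buffer="ddzztdzmmnt" (len 11), cursors c1@4 c2@4 c3@7, authorship 1212.33....
After op 4 (insert('f')): buffer="ddzzfftdzfmmnt" (len 14), cursors c1@6 c2@6 c3@10, authorship 121212.333....
After op 5 (add_cursor(9)): buffer="ddzzfftdzfmmnt" (len 14), cursors c1@6 c2@6 c4@9 c3@10, authorship 121212.333....
After op 6 (insert('d')): buffer="ddzzffddtdzdfdmmnt" (len 18), cursors c1@8 c2@8 c4@12 c3@14, authorship 12121212.33433....
After op 7 (move_right): buffer="ddzzffddtdzdfdmmnt" (len 18), cursors c1@9 c2@9 c4@13 c3@15, authorship 12121212.33433....
After op 8 (move_left): buffer="ddzzffddtdzdfdmmnt" (len 18), cursors c1@8 c2@8 c4@12 c3@14, authorship 12121212.33433....
Authorship (.=original, N=cursor N): 1 2 1 2 1 2 1 2 . 3 3 4 3 3 . . . .
Index 1: author = 2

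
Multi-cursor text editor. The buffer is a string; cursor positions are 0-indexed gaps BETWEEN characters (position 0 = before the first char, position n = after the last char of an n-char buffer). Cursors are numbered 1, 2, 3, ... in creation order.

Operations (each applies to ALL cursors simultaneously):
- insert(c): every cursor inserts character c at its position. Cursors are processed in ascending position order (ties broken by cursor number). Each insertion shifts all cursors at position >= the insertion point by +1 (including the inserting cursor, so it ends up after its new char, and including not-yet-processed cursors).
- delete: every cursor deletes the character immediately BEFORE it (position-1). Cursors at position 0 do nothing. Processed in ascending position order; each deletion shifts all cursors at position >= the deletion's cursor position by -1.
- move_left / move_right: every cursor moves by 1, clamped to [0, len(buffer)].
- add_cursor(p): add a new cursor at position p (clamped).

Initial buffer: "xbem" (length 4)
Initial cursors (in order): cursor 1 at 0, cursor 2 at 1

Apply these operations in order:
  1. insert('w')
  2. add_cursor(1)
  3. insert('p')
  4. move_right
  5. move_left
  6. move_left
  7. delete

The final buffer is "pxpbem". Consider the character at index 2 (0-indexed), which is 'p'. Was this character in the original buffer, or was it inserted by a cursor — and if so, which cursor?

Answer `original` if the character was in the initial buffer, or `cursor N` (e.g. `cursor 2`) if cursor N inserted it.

After op 1 (insert('w')): buffer="wxwbem" (len 6), cursors c1@1 c2@3, authorship 1.2...
After op 2 (add_cursor(1)): buffer="wxwbem" (len 6), cursors c1@1 c3@1 c2@3, authorship 1.2...
After op 3 (insert('p')): buffer="wppxwpbem" (len 9), cursors c1@3 c3@3 c2@6, authorship 113.22...
After op 4 (move_right): buffer="wppxwpbem" (len 9), cursors c1@4 c3@4 c2@7, authorship 113.22...
After op 5 (move_left): buffer="wppxwpbem" (len 9), cursors c1@3 c3@3 c2@6, authorship 113.22...
After op 6 (move_left): buffer="wppxwpbem" (len 9), cursors c1@2 c3@2 c2@5, authorship 113.22...
After op 7 (delete): buffer="pxpbem" (len 6), cursors c1@0 c3@0 c2@2, authorship 3.2...
Authorship (.=original, N=cursor N): 3 . 2 . . .
Index 2: author = 2

Answer: cursor 2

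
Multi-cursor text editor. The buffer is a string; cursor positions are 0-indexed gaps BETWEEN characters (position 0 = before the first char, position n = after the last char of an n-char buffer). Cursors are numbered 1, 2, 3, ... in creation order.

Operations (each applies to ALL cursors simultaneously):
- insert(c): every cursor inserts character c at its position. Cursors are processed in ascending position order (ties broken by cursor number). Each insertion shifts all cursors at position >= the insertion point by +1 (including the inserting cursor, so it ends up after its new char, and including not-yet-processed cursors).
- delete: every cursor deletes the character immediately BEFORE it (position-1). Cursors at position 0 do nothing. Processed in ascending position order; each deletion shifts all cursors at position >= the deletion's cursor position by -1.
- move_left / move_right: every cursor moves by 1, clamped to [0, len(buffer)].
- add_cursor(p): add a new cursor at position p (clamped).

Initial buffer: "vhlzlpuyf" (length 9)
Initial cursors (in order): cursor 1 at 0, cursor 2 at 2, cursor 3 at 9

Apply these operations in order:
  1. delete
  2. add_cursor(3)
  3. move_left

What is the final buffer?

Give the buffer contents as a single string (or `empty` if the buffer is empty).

After op 1 (delete): buffer="vlzlpuy" (len 7), cursors c1@0 c2@1 c3@7, authorship .......
After op 2 (add_cursor(3)): buffer="vlzlpuy" (len 7), cursors c1@0 c2@1 c4@3 c3@7, authorship .......
After op 3 (move_left): buffer="vlzlpuy" (len 7), cursors c1@0 c2@0 c4@2 c3@6, authorship .......

Answer: vlzlpuy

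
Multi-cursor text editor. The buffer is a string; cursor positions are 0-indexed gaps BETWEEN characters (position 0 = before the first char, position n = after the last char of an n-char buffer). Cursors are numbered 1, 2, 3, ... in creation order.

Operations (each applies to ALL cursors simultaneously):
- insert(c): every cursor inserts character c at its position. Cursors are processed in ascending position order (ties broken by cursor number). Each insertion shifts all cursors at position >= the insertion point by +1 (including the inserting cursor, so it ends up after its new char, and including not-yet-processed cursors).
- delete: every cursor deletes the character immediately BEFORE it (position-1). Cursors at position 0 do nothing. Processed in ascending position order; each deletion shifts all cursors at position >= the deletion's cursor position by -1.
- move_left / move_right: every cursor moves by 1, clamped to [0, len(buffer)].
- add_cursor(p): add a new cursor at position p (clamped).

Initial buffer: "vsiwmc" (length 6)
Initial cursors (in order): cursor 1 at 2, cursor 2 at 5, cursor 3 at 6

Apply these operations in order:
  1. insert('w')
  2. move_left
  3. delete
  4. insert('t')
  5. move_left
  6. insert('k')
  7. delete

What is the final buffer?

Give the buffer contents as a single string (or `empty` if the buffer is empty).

After op 1 (insert('w')): buffer="vswiwmwcw" (len 9), cursors c1@3 c2@7 c3@9, authorship ..1...2.3
After op 2 (move_left): buffer="vswiwmwcw" (len 9), cursors c1@2 c2@6 c3@8, authorship ..1...2.3
After op 3 (delete): buffer="vwiwww" (len 6), cursors c1@1 c2@4 c3@5, authorship .1..23
After op 4 (insert('t')): buffer="vtwiwtwtw" (len 9), cursors c1@2 c2@6 c3@8, authorship .11..2233
After op 5 (move_left): buffer="vtwiwtwtw" (len 9), cursors c1@1 c2@5 c3@7, authorship .11..2233
After op 6 (insert('k')): buffer="vktwiwktwktw" (len 12), cursors c1@2 c2@7 c3@10, authorship .111..222333
After op 7 (delete): buffer="vtwiwtwtw" (len 9), cursors c1@1 c2@5 c3@7, authorship .11..2233

Answer: vtwiwtwtw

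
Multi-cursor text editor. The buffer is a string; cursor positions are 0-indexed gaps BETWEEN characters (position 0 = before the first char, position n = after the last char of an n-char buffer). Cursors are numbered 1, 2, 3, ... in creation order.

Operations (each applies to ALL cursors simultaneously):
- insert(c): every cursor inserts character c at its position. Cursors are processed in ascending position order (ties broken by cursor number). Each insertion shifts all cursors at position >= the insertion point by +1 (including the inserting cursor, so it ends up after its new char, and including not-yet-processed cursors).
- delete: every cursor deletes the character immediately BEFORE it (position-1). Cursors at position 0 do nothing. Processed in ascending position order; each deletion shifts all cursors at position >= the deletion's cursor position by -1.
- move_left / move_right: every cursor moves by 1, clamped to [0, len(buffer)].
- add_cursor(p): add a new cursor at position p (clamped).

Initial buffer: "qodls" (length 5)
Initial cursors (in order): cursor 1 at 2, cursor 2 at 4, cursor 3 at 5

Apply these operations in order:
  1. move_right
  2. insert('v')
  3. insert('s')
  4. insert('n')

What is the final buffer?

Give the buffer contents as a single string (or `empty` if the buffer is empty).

After op 1 (move_right): buffer="qodls" (len 5), cursors c1@3 c2@5 c3@5, authorship .....
After op 2 (insert('v')): buffer="qodvlsvv" (len 8), cursors c1@4 c2@8 c3@8, authorship ...1..23
After op 3 (insert('s')): buffer="qodvslsvvss" (len 11), cursors c1@5 c2@11 c3@11, authorship ...11..2323
After op 4 (insert('n')): buffer="qodvsnlsvvssnn" (len 14), cursors c1@6 c2@14 c3@14, authorship ...111..232323

Answer: qodvsnlsvvssnn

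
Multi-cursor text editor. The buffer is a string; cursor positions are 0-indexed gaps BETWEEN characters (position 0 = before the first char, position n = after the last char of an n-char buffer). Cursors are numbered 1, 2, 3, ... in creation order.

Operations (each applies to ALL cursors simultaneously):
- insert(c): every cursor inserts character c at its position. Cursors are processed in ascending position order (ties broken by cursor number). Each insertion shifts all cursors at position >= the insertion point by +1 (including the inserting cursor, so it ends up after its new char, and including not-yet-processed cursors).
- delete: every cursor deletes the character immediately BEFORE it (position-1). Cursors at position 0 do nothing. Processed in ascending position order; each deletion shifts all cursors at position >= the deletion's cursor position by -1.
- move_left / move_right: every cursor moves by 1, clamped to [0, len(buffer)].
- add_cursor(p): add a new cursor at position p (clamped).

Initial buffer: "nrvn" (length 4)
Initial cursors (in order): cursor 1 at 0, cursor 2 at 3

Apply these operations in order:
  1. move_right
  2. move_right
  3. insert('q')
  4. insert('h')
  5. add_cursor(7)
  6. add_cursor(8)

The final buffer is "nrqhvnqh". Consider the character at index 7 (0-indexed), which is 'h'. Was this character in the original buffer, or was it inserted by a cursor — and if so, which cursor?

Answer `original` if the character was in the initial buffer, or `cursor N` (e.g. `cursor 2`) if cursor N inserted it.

Answer: cursor 2

Derivation:
After op 1 (move_right): buffer="nrvn" (len 4), cursors c1@1 c2@4, authorship ....
After op 2 (move_right): buffer="nrvn" (len 4), cursors c1@2 c2@4, authorship ....
After op 3 (insert('q')): buffer="nrqvnq" (len 6), cursors c1@3 c2@6, authorship ..1..2
After op 4 (insert('h')): buffer="nrqhvnqh" (len 8), cursors c1@4 c2@8, authorship ..11..22
After op 5 (add_cursor(7)): buffer="nrqhvnqh" (len 8), cursors c1@4 c3@7 c2@8, authorship ..11..22
After op 6 (add_cursor(8)): buffer="nrqhvnqh" (len 8), cursors c1@4 c3@7 c2@8 c4@8, authorship ..11..22
Authorship (.=original, N=cursor N): . . 1 1 . . 2 2
Index 7: author = 2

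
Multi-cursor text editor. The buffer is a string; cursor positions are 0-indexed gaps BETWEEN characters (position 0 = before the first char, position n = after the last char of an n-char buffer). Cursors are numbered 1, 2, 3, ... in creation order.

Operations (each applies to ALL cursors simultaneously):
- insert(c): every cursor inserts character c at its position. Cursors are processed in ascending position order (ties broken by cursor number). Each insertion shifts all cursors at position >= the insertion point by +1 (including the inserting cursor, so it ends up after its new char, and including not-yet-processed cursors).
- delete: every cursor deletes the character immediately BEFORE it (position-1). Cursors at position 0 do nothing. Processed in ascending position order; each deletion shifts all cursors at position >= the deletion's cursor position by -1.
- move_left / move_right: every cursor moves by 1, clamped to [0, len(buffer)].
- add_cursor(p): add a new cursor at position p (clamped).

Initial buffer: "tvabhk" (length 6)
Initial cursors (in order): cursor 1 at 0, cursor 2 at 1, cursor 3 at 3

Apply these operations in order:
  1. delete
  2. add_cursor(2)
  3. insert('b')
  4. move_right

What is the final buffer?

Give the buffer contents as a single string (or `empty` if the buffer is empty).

After op 1 (delete): buffer="vbhk" (len 4), cursors c1@0 c2@0 c3@1, authorship ....
After op 2 (add_cursor(2)): buffer="vbhk" (len 4), cursors c1@0 c2@0 c3@1 c4@2, authorship ....
After op 3 (insert('b')): buffer="bbvbbbhk" (len 8), cursors c1@2 c2@2 c3@4 c4@6, authorship 12.3.4..
After op 4 (move_right): buffer="bbvbbbhk" (len 8), cursors c1@3 c2@3 c3@5 c4@7, authorship 12.3.4..

Answer: bbvbbbhk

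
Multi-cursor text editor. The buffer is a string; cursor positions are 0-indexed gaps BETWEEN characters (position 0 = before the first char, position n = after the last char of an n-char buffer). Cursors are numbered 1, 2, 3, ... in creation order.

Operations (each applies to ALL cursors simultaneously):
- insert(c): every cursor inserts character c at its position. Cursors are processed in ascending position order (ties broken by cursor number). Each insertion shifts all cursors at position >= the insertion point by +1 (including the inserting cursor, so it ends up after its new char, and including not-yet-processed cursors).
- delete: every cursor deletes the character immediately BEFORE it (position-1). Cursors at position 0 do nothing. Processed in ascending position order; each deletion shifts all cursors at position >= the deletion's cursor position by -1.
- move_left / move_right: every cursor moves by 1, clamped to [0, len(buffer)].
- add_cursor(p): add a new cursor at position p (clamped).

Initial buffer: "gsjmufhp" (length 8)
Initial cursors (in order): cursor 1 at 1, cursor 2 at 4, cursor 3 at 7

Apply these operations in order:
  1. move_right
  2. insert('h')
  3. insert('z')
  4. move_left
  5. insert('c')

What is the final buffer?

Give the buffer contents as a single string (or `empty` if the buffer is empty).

Answer: gshczjmuhczfhphcz

Derivation:
After op 1 (move_right): buffer="gsjmufhp" (len 8), cursors c1@2 c2@5 c3@8, authorship ........
After op 2 (insert('h')): buffer="gshjmuhfhph" (len 11), cursors c1@3 c2@7 c3@11, authorship ..1...2...3
After op 3 (insert('z')): buffer="gshzjmuhzfhphz" (len 14), cursors c1@4 c2@9 c3@14, authorship ..11...22...33
After op 4 (move_left): buffer="gshzjmuhzfhphz" (len 14), cursors c1@3 c2@8 c3@13, authorship ..11...22...33
After op 5 (insert('c')): buffer="gshczjmuhczfhphcz" (len 17), cursors c1@4 c2@10 c3@16, authorship ..111...222...333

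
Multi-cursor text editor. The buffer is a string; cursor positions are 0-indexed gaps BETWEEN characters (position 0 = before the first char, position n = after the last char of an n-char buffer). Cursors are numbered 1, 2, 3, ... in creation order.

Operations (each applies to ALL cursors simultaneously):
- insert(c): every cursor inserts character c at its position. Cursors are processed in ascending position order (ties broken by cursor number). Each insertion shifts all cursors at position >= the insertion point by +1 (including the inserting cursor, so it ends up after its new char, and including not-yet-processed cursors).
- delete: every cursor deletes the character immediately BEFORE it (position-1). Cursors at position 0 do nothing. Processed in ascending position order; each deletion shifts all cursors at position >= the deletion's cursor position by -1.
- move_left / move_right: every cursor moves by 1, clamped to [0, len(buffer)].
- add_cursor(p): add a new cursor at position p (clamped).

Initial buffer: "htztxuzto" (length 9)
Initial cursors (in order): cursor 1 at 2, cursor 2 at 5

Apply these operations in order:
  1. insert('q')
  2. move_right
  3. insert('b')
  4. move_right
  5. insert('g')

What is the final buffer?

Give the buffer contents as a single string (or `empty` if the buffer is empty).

Answer: htqzbtgxqubzgto

Derivation:
After op 1 (insert('q')): buffer="htqztxquzto" (len 11), cursors c1@3 c2@7, authorship ..1...2....
After op 2 (move_right): buffer="htqztxquzto" (len 11), cursors c1@4 c2@8, authorship ..1...2....
After op 3 (insert('b')): buffer="htqzbtxqubzto" (len 13), cursors c1@5 c2@10, authorship ..1.1..2.2...
After op 4 (move_right): buffer="htqzbtxqubzto" (len 13), cursors c1@6 c2@11, authorship ..1.1..2.2...
After op 5 (insert('g')): buffer="htqzbtgxqubzgto" (len 15), cursors c1@7 c2@13, authorship ..1.1.1.2.2.2..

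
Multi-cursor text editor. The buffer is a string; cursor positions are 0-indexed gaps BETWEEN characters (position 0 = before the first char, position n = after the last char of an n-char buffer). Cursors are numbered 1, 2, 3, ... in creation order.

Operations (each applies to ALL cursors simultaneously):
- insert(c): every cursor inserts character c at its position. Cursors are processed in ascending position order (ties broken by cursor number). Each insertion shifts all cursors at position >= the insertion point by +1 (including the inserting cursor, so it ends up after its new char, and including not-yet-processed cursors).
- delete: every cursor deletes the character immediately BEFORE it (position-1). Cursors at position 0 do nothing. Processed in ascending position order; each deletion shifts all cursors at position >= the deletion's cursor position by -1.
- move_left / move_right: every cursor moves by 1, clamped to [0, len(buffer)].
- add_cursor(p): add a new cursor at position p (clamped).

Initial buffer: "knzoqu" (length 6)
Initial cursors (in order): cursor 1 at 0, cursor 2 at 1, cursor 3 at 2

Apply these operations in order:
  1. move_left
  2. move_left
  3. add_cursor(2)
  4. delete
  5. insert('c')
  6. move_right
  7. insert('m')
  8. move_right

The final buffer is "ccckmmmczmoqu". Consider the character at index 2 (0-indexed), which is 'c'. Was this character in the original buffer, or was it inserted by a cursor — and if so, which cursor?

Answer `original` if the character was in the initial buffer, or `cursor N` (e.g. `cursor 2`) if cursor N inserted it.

Answer: cursor 3

Derivation:
After op 1 (move_left): buffer="knzoqu" (len 6), cursors c1@0 c2@0 c3@1, authorship ......
After op 2 (move_left): buffer="knzoqu" (len 6), cursors c1@0 c2@0 c3@0, authorship ......
After op 3 (add_cursor(2)): buffer="knzoqu" (len 6), cursors c1@0 c2@0 c3@0 c4@2, authorship ......
After op 4 (delete): buffer="kzoqu" (len 5), cursors c1@0 c2@0 c3@0 c4@1, authorship .....
After op 5 (insert('c')): buffer="ccckczoqu" (len 9), cursors c1@3 c2@3 c3@3 c4@5, authorship 123.4....
After op 6 (move_right): buffer="ccckczoqu" (len 9), cursors c1@4 c2@4 c3@4 c4@6, authorship 123.4....
After op 7 (insert('m')): buffer="ccckmmmczmoqu" (len 13), cursors c1@7 c2@7 c3@7 c4@10, authorship 123.1234.4...
After op 8 (move_right): buffer="ccckmmmczmoqu" (len 13), cursors c1@8 c2@8 c3@8 c4@11, authorship 123.1234.4...
Authorship (.=original, N=cursor N): 1 2 3 . 1 2 3 4 . 4 . . .
Index 2: author = 3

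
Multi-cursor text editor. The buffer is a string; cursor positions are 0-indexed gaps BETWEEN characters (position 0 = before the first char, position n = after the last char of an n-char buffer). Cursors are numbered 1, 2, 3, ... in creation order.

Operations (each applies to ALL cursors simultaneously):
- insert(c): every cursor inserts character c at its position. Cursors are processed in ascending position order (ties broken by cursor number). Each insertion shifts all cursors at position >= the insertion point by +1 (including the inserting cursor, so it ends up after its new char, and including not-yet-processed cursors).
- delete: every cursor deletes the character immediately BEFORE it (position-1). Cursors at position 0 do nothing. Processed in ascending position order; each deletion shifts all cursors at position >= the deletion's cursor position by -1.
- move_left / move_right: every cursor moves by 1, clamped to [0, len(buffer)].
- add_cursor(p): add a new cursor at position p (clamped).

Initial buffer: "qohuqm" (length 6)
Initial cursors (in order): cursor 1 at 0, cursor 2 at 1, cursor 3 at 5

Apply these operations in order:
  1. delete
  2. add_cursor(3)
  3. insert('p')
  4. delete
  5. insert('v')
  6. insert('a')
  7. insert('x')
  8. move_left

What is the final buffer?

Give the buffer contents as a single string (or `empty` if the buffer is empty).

After op 1 (delete): buffer="ohum" (len 4), cursors c1@0 c2@0 c3@3, authorship ....
After op 2 (add_cursor(3)): buffer="ohum" (len 4), cursors c1@0 c2@0 c3@3 c4@3, authorship ....
After op 3 (insert('p')): buffer="ppohuppm" (len 8), cursors c1@2 c2@2 c3@7 c4@7, authorship 12...34.
After op 4 (delete): buffer="ohum" (len 4), cursors c1@0 c2@0 c3@3 c4@3, authorship ....
After op 5 (insert('v')): buffer="vvohuvvm" (len 8), cursors c1@2 c2@2 c3@7 c4@7, authorship 12...34.
After op 6 (insert('a')): buffer="vvaaohuvvaam" (len 12), cursors c1@4 c2@4 c3@11 c4@11, authorship 1212...3434.
After op 7 (insert('x')): buffer="vvaaxxohuvvaaxxm" (len 16), cursors c1@6 c2@6 c3@15 c4@15, authorship 121212...343434.
After op 8 (move_left): buffer="vvaaxxohuvvaaxxm" (len 16), cursors c1@5 c2@5 c3@14 c4@14, authorship 121212...343434.

Answer: vvaaxxohuvvaaxxm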